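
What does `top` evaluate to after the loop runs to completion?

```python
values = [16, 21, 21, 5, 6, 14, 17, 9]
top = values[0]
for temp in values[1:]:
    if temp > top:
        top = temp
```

Let's trace through this code step by step.

Initialize: values = [16, 21, 21, 5, 6, 14, 17, 9]
Initialize: top = 16
Entering loop: for temp in values[1:]:
After iteration 1: temp = 21, top = 21
After iteration 2: temp = 21, top = 21
After iteration 3: temp = 5, top = 21
After iteration 4: temp = 6, top = 21
After iteration 5: temp = 14, top = 21
After iteration 6: temp = 17, top = 21
After iteration 7: temp = 9, top = 21
Loop ends.

Final answer: 21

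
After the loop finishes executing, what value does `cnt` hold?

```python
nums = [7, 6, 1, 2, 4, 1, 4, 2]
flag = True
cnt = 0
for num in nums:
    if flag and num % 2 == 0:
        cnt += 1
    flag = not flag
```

Let's trace through this code step by step.

Initialize: nums = [7, 6, 1, 2, 4, 1, 4, 2]
Initialize: flag = True
Initialize: cnt = 0
Entering loop: for num in nums:
After iteration 1: num = 7, flag = False, cnt = 0
After iteration 2: num = 6, flag = True, cnt = 0
After iteration 3: num = 1, flag = False, cnt = 0
After iteration 4: num = 2, flag = True, cnt = 0
After iteration 5: num = 4, flag = False, cnt = 1
After iteration 6: num = 1, flag = True, cnt = 1
After iteration 7: num = 4, flag = False, cnt = 2
After iteration 8: num = 2, flag = True, cnt = 2
Loop ends.

Final answer: 2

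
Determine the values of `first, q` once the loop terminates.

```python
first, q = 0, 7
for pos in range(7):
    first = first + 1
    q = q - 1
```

Let's trace through this code step by step.

Initialize: first = 0
Initialize: q = 7
Entering loop: for pos in range(7):
After iteration 1: pos = 0, first = 1, q = 6
After iteration 2: pos = 1, first = 2, q = 5
After iteration 3: pos = 2, first = 3, q = 4
After iteration 4: pos = 3, first = 4, q = 3
After iteration 5: pos = 4, first = 5, q = 2
After iteration 6: pos = 5, first = 6, q = 1
After iteration 7: pos = 6, first = 7, q = 0
Loop ends.

Final answer: 7, 0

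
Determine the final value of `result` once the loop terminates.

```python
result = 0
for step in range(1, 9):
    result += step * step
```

Let's trace through this code step by step.

Initialize: result = 0
Entering loop: for step in range(1, 9):
After iteration 1: step = 1, result = 1
After iteration 2: step = 2, result = 5
After iteration 3: step = 3, result = 14
After iteration 4: step = 4, result = 30
After iteration 5: step = 5, result = 55
After iteration 6: step = 6, result = 91
After iteration 7: step = 7, result = 140
After iteration 8: step = 8, result = 204
Loop ends.

Final answer: 204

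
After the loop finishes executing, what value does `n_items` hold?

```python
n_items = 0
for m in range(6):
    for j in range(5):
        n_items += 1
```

Let's trace through this code step by step.

Initialize: n_items = 0
Entering loop: for m in range(6):
After iteration 1: m = 0, n_items = 5
After iteration 2: m = 1, n_items = 10
After iteration 3: m = 2, n_items = 15
After iteration 4: m = 3, n_items = 20
After iteration 5: m = 4, n_items = 25
After iteration 6: m = 5, n_items = 30
Loop ends.

Final answer: 30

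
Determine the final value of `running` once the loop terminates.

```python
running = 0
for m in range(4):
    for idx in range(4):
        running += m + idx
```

Let's trace through this code step by step.

Initialize: running = 0
Entering loop: for m in range(4):
After iteration 1: m = 0, running = 6
After iteration 2: m = 1, running = 16
After iteration 3: m = 2, running = 30
After iteration 4: m = 3, running = 48
Loop ends.

Final answer: 48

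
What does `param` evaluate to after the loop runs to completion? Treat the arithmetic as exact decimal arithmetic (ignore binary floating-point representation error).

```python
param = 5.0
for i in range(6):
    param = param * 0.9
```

Let's trace through this code step by step.

Initialize: param = 5.0
Entering loop: for i in range(6):
After iteration 1: i = 0, param = 4.5
After iteration 2: i = 1, param = 4.05
After iteration 3: i = 2, param = 3.645
After iteration 4: i = 3, param = 3.2805
After iteration 5: i = 4, param = 2.95245
After iteration 6: i = 5, param = 2.657205
Loop ends.

Final answer: 2.657205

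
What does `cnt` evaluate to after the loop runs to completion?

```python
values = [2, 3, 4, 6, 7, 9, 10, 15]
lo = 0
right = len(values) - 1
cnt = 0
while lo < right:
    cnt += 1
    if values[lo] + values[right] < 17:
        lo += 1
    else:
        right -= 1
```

Let's trace through this code step by step.

Initialize: values = [2, 3, 4, 6, 7, 9, 10, 15]
Initialize: lo = 0
Initialize: right = 7
Initialize: cnt = 0
Entering loop: while lo < right:
After iteration 1: lo = 0, right = 6, cnt = 1
After iteration 2: lo = 1, right = 6, cnt = 2
After iteration 3: lo = 2, right = 6, cnt = 3
After iteration 4: lo = 3, right = 6, cnt = 4
After iteration 5: lo = 4, right = 6, cnt = 5
After iteration 6: lo = 4, right = 5, cnt = 6
After iteration 7: lo = 5, right = 5, cnt = 7
Loop ends.

Final answer: 7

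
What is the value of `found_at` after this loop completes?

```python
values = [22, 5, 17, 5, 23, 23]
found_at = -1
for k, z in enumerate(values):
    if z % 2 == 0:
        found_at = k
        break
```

Let's trace through this code step by step.

Initialize: values = [22, 5, 17, 5, 23, 23]
Initialize: found_at = -1
Entering loop: for k, z in enumerate(values):
After iteration 1: k = 0, z = 22, found_at = 0
Loop ends.

Final answer: 0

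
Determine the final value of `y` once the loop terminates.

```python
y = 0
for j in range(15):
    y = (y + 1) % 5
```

Let's trace through this code step by step.

Initialize: y = 0
Entering loop: for j in range(15):
After iteration 1: j = 0, y = 1
After iteration 2: j = 1, y = 2
After iteration 3: j = 2, y = 3
After iteration 4: j = 3, y = 4
After iteration 5: j = 4, y = 0
After iteration 6: j = 5, y = 1
After iteration 7: j = 6, y = 2
After iteration 8: j = 7, y = 3
After iteration 9: j = 8, y = 4
After iteration 10: j = 9, y = 0
After iteration 11: j = 10, y = 1
After iteration 12: j = 11, y = 2
After iteration 13: j = 12, y = 3
After iteration 14: j = 13, y = 4
After iteration 15: j = 14, y = 0
Loop ends.

Final answer: 0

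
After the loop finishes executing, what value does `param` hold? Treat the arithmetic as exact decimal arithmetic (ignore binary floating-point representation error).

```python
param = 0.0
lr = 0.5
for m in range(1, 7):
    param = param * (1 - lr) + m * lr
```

Let's trace through this code step by step.

Initialize: param = 0.0
Initialize: lr = 0.5
Entering loop: for m in range(1, 7):
After iteration 1: m = 1, param = 0.5
After iteration 2: m = 2, param = 1.25
After iteration 3: m = 3, param = 2.125
After iteration 4: m = 4, param = 3.0625
After iteration 5: m = 5, param = 4.03125
After iteration 6: m = 6, param = 5.015625
Loop ends.

Final answer: 5.015625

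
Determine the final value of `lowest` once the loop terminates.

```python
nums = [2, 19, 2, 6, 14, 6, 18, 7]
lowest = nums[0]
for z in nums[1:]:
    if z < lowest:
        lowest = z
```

Let's trace through this code step by step.

Initialize: nums = [2, 19, 2, 6, 14, 6, 18, 7]
Initialize: lowest = 2
Entering loop: for z in nums[1:]:
After iteration 1: z = 19, lowest = 2
After iteration 2: z = 2, lowest = 2
After iteration 3: z = 6, lowest = 2
After iteration 4: z = 14, lowest = 2
After iteration 5: z = 6, lowest = 2
After iteration 6: z = 18, lowest = 2
After iteration 7: z = 7, lowest = 2
Loop ends.

Final answer: 2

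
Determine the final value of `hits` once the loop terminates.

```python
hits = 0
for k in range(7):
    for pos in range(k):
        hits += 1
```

Let's trace through this code step by step.

Initialize: hits = 0
Entering loop: for k in range(7):
After iteration 1: k = 0, hits = 0
After iteration 2: k = 1, hits = 1, pos = 0
After iteration 3: k = 2, hits = 3, pos = 1
After iteration 4: k = 3, hits = 6, pos = 2
After iteration 5: k = 4, hits = 10, pos = 3
After iteration 6: k = 5, hits = 15, pos = 4
After iteration 7: k = 6, hits = 21, pos = 5
Loop ends.

Final answer: 21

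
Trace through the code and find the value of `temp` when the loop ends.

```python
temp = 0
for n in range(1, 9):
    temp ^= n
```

Let's trace through this code step by step.

Initialize: temp = 0
Entering loop: for n in range(1, 9):
After iteration 1: n = 1, temp = 1
After iteration 2: n = 2, temp = 3
After iteration 3: n = 3, temp = 0
After iteration 4: n = 4, temp = 4
After iteration 5: n = 5, temp = 1
After iteration 6: n = 6, temp = 7
After iteration 7: n = 7, temp = 0
After iteration 8: n = 8, temp = 8
Loop ends.

Final answer: 8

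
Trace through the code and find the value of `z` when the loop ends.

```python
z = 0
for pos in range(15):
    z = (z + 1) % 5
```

Let's trace through this code step by step.

Initialize: z = 0
Entering loop: for pos in range(15):
After iteration 1: pos = 0, z = 1
After iteration 2: pos = 1, z = 2
After iteration 3: pos = 2, z = 3
After iteration 4: pos = 3, z = 4
After iteration 5: pos = 4, z = 0
After iteration 6: pos = 5, z = 1
After iteration 7: pos = 6, z = 2
After iteration 8: pos = 7, z = 3
After iteration 9: pos = 8, z = 4
After iteration 10: pos = 9, z = 0
After iteration 11: pos = 10, z = 1
After iteration 12: pos = 11, z = 2
After iteration 13: pos = 12, z = 3
After iteration 14: pos = 13, z = 4
After iteration 15: pos = 14, z = 0
Loop ends.

Final answer: 0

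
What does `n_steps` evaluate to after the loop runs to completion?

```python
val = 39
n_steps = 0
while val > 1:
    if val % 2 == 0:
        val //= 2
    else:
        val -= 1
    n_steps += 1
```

Let's trace through this code step by step.

Initialize: val = 39
Initialize: n_steps = 0
Entering loop: while val > 1:
After iteration 1: val = 38, n_steps = 1
After iteration 2: val = 19, n_steps = 2
After iteration 3: val = 18, n_steps = 3
After iteration 4: val = 9, n_steps = 4
After iteration 5: val = 8, n_steps = 5
After iteration 6: val = 4, n_steps = 6
After iteration 7: val = 2, n_steps = 7
After iteration 8: val = 1, n_steps = 8
Loop ends.

Final answer: 8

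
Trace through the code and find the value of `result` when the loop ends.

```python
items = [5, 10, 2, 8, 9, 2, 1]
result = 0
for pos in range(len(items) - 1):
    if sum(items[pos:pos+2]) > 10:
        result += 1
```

Let's trace through this code step by step.

Initialize: items = [5, 10, 2, 8, 9, 2, 1]
Initialize: result = 0
Entering loop: for pos in range(len(items) - 1):
After iteration 1: pos = 0, result = 1
After iteration 2: pos = 1, result = 2
After iteration 3: pos = 2, result = 2
After iteration 4: pos = 3, result = 3
After iteration 5: pos = 4, result = 4
After iteration 6: pos = 5, result = 4
Loop ends.

Final answer: 4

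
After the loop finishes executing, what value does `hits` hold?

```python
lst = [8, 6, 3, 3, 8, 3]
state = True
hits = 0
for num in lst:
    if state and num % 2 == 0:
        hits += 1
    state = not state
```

Let's trace through this code step by step.

Initialize: lst = [8, 6, 3, 3, 8, 3]
Initialize: state = True
Initialize: hits = 0
Entering loop: for num in lst:
After iteration 1: num = 8, state = False, hits = 1
After iteration 2: num = 6, state = True, hits = 1
After iteration 3: num = 3, state = False, hits = 1
After iteration 4: num = 3, state = True, hits = 1
After iteration 5: num = 8, state = False, hits = 2
After iteration 6: num = 3, state = True, hits = 2
Loop ends.

Final answer: 2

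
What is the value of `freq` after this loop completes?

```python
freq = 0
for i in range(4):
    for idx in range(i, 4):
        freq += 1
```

Let's trace through this code step by step.

Initialize: freq = 0
Entering loop: for i in range(4):
After iteration 1: i = 0, freq = 4
After iteration 2: i = 1, freq = 7
After iteration 3: i = 2, freq = 9
After iteration 4: i = 3, freq = 10
Loop ends.

Final answer: 10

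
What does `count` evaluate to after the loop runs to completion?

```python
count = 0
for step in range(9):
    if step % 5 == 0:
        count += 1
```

Let's trace through this code step by step.

Initialize: count = 0
Entering loop: for step in range(9):
After iteration 1: step = 0, count = 1
After iteration 2: step = 1, count = 1
After iteration 3: step = 2, count = 1
After iteration 4: step = 3, count = 1
After iteration 5: step = 4, count = 1
After iteration 6: step = 5, count = 2
After iteration 7: step = 6, count = 2
After iteration 8: step = 7, count = 2
After iteration 9: step = 8, count = 2
Loop ends.

Final answer: 2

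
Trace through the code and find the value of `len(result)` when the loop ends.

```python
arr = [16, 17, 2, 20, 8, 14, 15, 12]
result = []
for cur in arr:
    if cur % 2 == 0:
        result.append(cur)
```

Let's trace through this code step by step.

Initialize: arr = [16, 17, 2, 20, 8, 14, 15, 12]
Initialize: result = []
Entering loop: for cur in arr:
After iteration 1: cur = 16, result = [16]
After iteration 2: cur = 17, result = [16]
After iteration 3: cur = 2, result = [16, 2]
After iteration 4: cur = 20, result = [16, 2, 20]
After iteration 5: cur = 8, result = [16, 2, 20, 8]
After iteration 6: cur = 14, result = [16, 2, 20, 8, 14]
After iteration 7: cur = 15, result = [16, 2, 20, 8, 14]
After iteration 8: cur = 12, result = [16, 2, 20, 8, 14, 12]
Loop ends.
len(result) = 6

Final answer: 6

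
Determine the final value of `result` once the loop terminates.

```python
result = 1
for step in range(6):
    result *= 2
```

Let's trace through this code step by step.

Initialize: result = 1
Entering loop: for step in range(6):
After iteration 1: step = 0, result = 2
After iteration 2: step = 1, result = 4
After iteration 3: step = 2, result = 8
After iteration 4: step = 3, result = 16
After iteration 5: step = 4, result = 32
After iteration 6: step = 5, result = 64
Loop ends.

Final answer: 64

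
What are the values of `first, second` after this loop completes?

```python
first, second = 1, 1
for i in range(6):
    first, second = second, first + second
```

Let's trace through this code step by step.

Initialize: first = 1
Initialize: second = 1
Entering loop: for i in range(6):
After iteration 1: i = 0, first = 1, second = 2
After iteration 2: i = 1, first = 2, second = 3
After iteration 3: i = 2, first = 3, second = 5
After iteration 4: i = 3, first = 5, second = 8
After iteration 5: i = 4, first = 8, second = 13
After iteration 6: i = 5, first = 13, second = 21
Loop ends.

Final answer: 13, 21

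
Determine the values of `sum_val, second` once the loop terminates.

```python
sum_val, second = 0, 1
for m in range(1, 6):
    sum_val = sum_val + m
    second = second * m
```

Let's trace through this code step by step.

Initialize: sum_val = 0
Initialize: second = 1
Entering loop: for m in range(1, 6):
After iteration 1: m = 1, sum_val = 1, second = 1
After iteration 2: m = 2, sum_val = 3, second = 2
After iteration 3: m = 3, sum_val = 6, second = 6
After iteration 4: m = 4, sum_val = 10, second = 24
After iteration 5: m = 5, sum_val = 15, second = 120
Loop ends.

Final answer: 15, 120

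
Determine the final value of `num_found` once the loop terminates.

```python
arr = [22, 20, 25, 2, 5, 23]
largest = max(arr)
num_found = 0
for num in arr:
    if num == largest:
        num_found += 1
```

Let's trace through this code step by step.

Initialize: arr = [22, 20, 25, 2, 5, 23]
Initialize: largest = 25
Initialize: num_found = 0
Entering loop: for num in arr:
After iteration 1: num = 22, num_found = 0
After iteration 2: num = 20, num_found = 0
After iteration 3: num = 25, num_found = 1
After iteration 4: num = 2, num_found = 1
After iteration 5: num = 5, num_found = 1
After iteration 6: num = 23, num_found = 1
Loop ends.

Final answer: 1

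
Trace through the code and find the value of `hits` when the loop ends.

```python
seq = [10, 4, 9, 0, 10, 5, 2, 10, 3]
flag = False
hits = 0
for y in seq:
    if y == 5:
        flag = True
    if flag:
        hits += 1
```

Let's trace through this code step by step.

Initialize: seq = [10, 4, 9, 0, 10, 5, 2, 10, 3]
Initialize: flag = False
Initialize: hits = 0
Entering loop: for y in seq:
After iteration 1: y = 10, flag = False, hits = 0
After iteration 2: y = 4, flag = False, hits = 0
After iteration 3: y = 9, flag = False, hits = 0
After iteration 4: y = 0, flag = False, hits = 0
After iteration 5: y = 10, flag = False, hits = 0
After iteration 6: y = 5, flag = True, hits = 1
After iteration 7: y = 2, flag = True, hits = 2
After iteration 8: y = 10, flag = True, hits = 3
After iteration 9: y = 3, flag = True, hits = 4
Loop ends.

Final answer: 4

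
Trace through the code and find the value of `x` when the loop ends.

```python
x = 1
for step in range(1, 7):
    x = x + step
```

Let's trace through this code step by step.

Initialize: x = 1
Entering loop: for step in range(1, 7):
After iteration 1: step = 1, x = 2
After iteration 2: step = 2, x = 4
After iteration 3: step = 3, x = 7
After iteration 4: step = 4, x = 11
After iteration 5: step = 5, x = 16
After iteration 6: step = 6, x = 22
Loop ends.

Final answer: 22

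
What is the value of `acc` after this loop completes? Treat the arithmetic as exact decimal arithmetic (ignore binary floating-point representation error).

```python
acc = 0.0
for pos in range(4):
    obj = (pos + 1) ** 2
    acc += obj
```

Let's trace through this code step by step.

Initialize: acc = 0.0
Entering loop: for pos in range(4):
After iteration 1: pos = 0, acc = 1.0, obj = 1
After iteration 2: pos = 1, acc = 5.0, obj = 4
After iteration 3: pos = 2, acc = 14.0, obj = 9
After iteration 4: pos = 3, acc = 30.0, obj = 16
Loop ends.

Final answer: 30.0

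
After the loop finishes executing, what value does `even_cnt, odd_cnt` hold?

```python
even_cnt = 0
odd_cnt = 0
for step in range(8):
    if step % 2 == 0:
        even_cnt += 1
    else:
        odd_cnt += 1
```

Let's trace through this code step by step.

Initialize: even_cnt = 0
Initialize: odd_cnt = 0
Entering loop: for step in range(8):
After iteration 1: step = 0, even_cnt = 1, odd_cnt = 0
After iteration 2: step = 1, even_cnt = 1, odd_cnt = 1
After iteration 3: step = 2, even_cnt = 2, odd_cnt = 1
After iteration 4: step = 3, even_cnt = 2, odd_cnt = 2
After iteration 5: step = 4, even_cnt = 3, odd_cnt = 2
After iteration 6: step = 5, even_cnt = 3, odd_cnt = 3
After iteration 7: step = 6, even_cnt = 4, odd_cnt = 3
After iteration 8: step = 7, even_cnt = 4, odd_cnt = 4
Loop ends.

Final answer: 4, 4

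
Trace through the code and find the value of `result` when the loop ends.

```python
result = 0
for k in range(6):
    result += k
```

Let's trace through this code step by step.

Initialize: result = 0
Entering loop: for k in range(6):
After iteration 1: k = 0, result = 0
After iteration 2: k = 1, result = 1
After iteration 3: k = 2, result = 3
After iteration 4: k = 3, result = 6
After iteration 5: k = 4, result = 10
After iteration 6: k = 5, result = 15
Loop ends.

Final answer: 15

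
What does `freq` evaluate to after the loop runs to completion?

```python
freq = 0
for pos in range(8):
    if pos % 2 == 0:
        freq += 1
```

Let's trace through this code step by step.

Initialize: freq = 0
Entering loop: for pos in range(8):
After iteration 1: pos = 0, freq = 1
After iteration 2: pos = 1, freq = 1
After iteration 3: pos = 2, freq = 2
After iteration 4: pos = 3, freq = 2
After iteration 5: pos = 4, freq = 3
After iteration 6: pos = 5, freq = 3
After iteration 7: pos = 6, freq = 4
After iteration 8: pos = 7, freq = 4
Loop ends.

Final answer: 4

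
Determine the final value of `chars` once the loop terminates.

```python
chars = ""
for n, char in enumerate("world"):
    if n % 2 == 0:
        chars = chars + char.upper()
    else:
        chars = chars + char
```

Let's trace through this code step by step.

Initialize: chars = ''
Entering loop: for n, char in enumerate("world"):
After iteration 1: n = 0, char = 'w', chars = 'W'
After iteration 2: n = 1, char = 'o', chars = 'Wo'
After iteration 3: n = 2, char = 'r', chars = 'WoR'
After iteration 4: n = 3, char = 'l', chars = 'WoRl'
After iteration 5: n = 4, char = 'd', chars = 'WoRlD'
Loop ends.

Final answer: 'WoRlD'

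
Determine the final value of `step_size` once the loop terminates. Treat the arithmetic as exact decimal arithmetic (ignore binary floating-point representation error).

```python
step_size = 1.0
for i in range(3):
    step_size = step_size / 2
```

Let's trace through this code step by step.

Initialize: step_size = 1.0
Entering loop: for i in range(3):
After iteration 1: i = 0, step_size = 0.5
After iteration 2: i = 1, step_size = 0.25
After iteration 3: i = 2, step_size = 0.125
Loop ends.

Final answer: 0.125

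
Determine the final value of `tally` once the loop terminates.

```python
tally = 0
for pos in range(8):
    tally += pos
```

Let's trace through this code step by step.

Initialize: tally = 0
Entering loop: for pos in range(8):
After iteration 1: pos = 0, tally = 0
After iteration 2: pos = 1, tally = 1
After iteration 3: pos = 2, tally = 3
After iteration 4: pos = 3, tally = 6
After iteration 5: pos = 4, tally = 10
After iteration 6: pos = 5, tally = 15
After iteration 7: pos = 6, tally = 21
After iteration 8: pos = 7, tally = 28
Loop ends.

Final answer: 28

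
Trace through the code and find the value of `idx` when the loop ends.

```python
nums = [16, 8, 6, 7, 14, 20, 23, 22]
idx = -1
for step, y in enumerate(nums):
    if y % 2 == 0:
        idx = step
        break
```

Let's trace through this code step by step.

Initialize: nums = [16, 8, 6, 7, 14, 20, 23, 22]
Initialize: idx = -1
Entering loop: for step, y in enumerate(nums):
After iteration 1: step = 0, y = 16, idx = 0
Loop ends.

Final answer: 0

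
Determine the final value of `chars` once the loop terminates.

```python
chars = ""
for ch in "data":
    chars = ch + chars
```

Let's trace through this code step by step.

Initialize: chars = ''
Entering loop: for ch in "data":
After iteration 1: ch = 'd', chars = 'd'
After iteration 2: ch = 'a', chars = 'ad'
After iteration 3: ch = 't', chars = 'tad'
After iteration 4: ch = 'a', chars = 'atad'
Loop ends.

Final answer: 'atad'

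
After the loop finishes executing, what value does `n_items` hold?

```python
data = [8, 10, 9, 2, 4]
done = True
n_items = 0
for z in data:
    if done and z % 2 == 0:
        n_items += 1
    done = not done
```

Let's trace through this code step by step.

Initialize: data = [8, 10, 9, 2, 4]
Initialize: done = True
Initialize: n_items = 0
Entering loop: for z in data:
After iteration 1: z = 8, done = False, n_items = 1
After iteration 2: z = 10, done = True, n_items = 1
After iteration 3: z = 9, done = False, n_items = 1
After iteration 4: z = 2, done = True, n_items = 1
After iteration 5: z = 4, done = False, n_items = 2
Loop ends.

Final answer: 2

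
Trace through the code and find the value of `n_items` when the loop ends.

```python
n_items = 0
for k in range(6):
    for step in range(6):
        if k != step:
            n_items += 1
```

Let's trace through this code step by step.

Initialize: n_items = 0
Entering loop: for k in range(6):
After iteration 1: k = 0, n_items = 5
After iteration 2: k = 1, n_items = 10
After iteration 3: k = 2, n_items = 15
After iteration 4: k = 3, n_items = 20
After iteration 5: k = 4, n_items = 25
After iteration 6: k = 5, n_items = 30
Loop ends.

Final answer: 30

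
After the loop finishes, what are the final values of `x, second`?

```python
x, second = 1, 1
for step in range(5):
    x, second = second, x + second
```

Let's trace through this code step by step.

Initialize: x = 1
Initialize: second = 1
Entering loop: for step in range(5):
After iteration 1: step = 0, x = 1, second = 2
After iteration 2: step = 1, x = 2, second = 3
After iteration 3: step = 2, x = 3, second = 5
After iteration 4: step = 3, x = 5, second = 8
After iteration 5: step = 4, x = 8, second = 13
Loop ends.

Final answer: 8, 13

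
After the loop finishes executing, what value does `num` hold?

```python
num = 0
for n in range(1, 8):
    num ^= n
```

Let's trace through this code step by step.

Initialize: num = 0
Entering loop: for n in range(1, 8):
After iteration 1: n = 1, num = 1
After iteration 2: n = 2, num = 3
After iteration 3: n = 3, num = 0
After iteration 4: n = 4, num = 4
After iteration 5: n = 5, num = 1
After iteration 6: n = 6, num = 7
After iteration 7: n = 7, num = 0
Loop ends.

Final answer: 0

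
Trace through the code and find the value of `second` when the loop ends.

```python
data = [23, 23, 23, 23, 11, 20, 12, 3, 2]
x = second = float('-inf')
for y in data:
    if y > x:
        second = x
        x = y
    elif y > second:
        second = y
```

Let's trace through this code step by step.

Initialize: data = [23, 23, 23, 23, 11, 20, 12, 3, 2]
Initialize: x = -inf
Initialize: second = -inf
Entering loop: for y in data:
After iteration 1: y = 23, x = 23, second = -inf
After iteration 2: y = 23, x = 23, second = 23
After iteration 3: y = 23, x = 23, second = 23
After iteration 4: y = 23, x = 23, second = 23
After iteration 5: y = 11, x = 23, second = 23
After iteration 6: y = 20, x = 23, second = 23
After iteration 7: y = 12, x = 23, second = 23
After iteration 8: y = 3, x = 23, second = 23
After iteration 9: y = 2, x = 23, second = 23
Loop ends.

Final answer: 23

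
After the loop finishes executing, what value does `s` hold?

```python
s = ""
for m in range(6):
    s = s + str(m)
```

Let's trace through this code step by step.

Initialize: s = ''
Entering loop: for m in range(6):
After iteration 1: m = 0, s = '0'
After iteration 2: m = 1, s = '01'
After iteration 3: m = 2, s = '012'
After iteration 4: m = 3, s = '0123'
After iteration 5: m = 4, s = '01234'
After iteration 6: m = 5, s = '012345'
Loop ends.

Final answer: '012345'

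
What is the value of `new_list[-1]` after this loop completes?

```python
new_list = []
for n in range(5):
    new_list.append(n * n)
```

Let's trace through this code step by step.

Initialize: new_list = []
Entering loop: for n in range(5):
After iteration 1: n = 0, new_list = [0]
After iteration 2: n = 1, new_list = [0, 1]
After iteration 3: n = 2, new_list = [0, 1, 4]
After iteration 4: n = 3, new_list = [0, 1, 4, 9]
After iteration 5: n = 4, new_list = [0, 1, 4, 9, 16]
Loop ends.
new_list[-1] = 16

Final answer: 16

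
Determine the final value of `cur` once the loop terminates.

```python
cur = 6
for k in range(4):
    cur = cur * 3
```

Let's trace through this code step by step.

Initialize: cur = 6
Entering loop: for k in range(4):
After iteration 1: k = 0, cur = 18
After iteration 2: k = 1, cur = 54
After iteration 3: k = 2, cur = 162
After iteration 4: k = 3, cur = 486
Loop ends.

Final answer: 486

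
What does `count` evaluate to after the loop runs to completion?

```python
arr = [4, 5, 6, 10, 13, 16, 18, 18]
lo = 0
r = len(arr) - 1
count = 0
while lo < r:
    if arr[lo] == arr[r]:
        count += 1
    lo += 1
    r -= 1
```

Let's trace through this code step by step.

Initialize: arr = [4, 5, 6, 10, 13, 16, 18, 18]
Initialize: lo = 0
Initialize: r = 7
Initialize: count = 0
Entering loop: while lo < r:
After iteration 1: lo = 1, r = 6, count = 0
After iteration 2: lo = 2, r = 5, count = 0
After iteration 3: lo = 3, r = 4, count = 0
After iteration 4: lo = 4, r = 3, count = 0
Loop ends.

Final answer: 0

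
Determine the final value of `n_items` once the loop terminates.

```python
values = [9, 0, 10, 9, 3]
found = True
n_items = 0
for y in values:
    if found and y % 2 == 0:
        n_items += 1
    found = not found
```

Let's trace through this code step by step.

Initialize: values = [9, 0, 10, 9, 3]
Initialize: found = True
Initialize: n_items = 0
Entering loop: for y in values:
After iteration 1: y = 9, found = False, n_items = 0
After iteration 2: y = 0, found = True, n_items = 0
After iteration 3: y = 10, found = False, n_items = 1
After iteration 4: y = 9, found = True, n_items = 1
After iteration 5: y = 3, found = False, n_items = 1
Loop ends.

Final answer: 1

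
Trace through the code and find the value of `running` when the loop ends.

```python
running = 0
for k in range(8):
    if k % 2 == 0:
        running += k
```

Let's trace through this code step by step.

Initialize: running = 0
Entering loop: for k in range(8):
After iteration 1: k = 0, running = 0
After iteration 2: k = 1, running = 0
After iteration 3: k = 2, running = 2
After iteration 4: k = 3, running = 2
After iteration 5: k = 4, running = 6
After iteration 6: k = 5, running = 6
After iteration 7: k = 6, running = 12
After iteration 8: k = 7, running = 12
Loop ends.

Final answer: 12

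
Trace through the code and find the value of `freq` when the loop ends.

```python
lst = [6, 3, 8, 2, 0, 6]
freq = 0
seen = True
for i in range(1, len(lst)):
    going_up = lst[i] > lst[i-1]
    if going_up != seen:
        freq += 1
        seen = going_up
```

Let's trace through this code step by step.

Initialize: lst = [6, 3, 8, 2, 0, 6]
Initialize: freq = 0
Initialize: seen = True
Entering loop: for i in range(1, len(lst)):
After iteration 1: i = 1, freq = 1, seen = False, going_up = False
After iteration 2: i = 2, freq = 2, seen = True, going_up = True
After iteration 3: i = 3, freq = 3, seen = False, going_up = False
After iteration 4: i = 4, freq = 3, seen = False, going_up = False
After iteration 5: i = 5, freq = 4, seen = True, going_up = True
Loop ends.

Final answer: 4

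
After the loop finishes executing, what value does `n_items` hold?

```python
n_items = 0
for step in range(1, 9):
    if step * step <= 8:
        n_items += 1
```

Let's trace through this code step by step.

Initialize: n_items = 0
Entering loop: for step in range(1, 9):
After iteration 1: step = 1, n_items = 1
After iteration 2: step = 2, n_items = 2
After iteration 3: step = 3, n_items = 2
After iteration 4: step = 4, n_items = 2
After iteration 5: step = 5, n_items = 2
After iteration 6: step = 6, n_items = 2
After iteration 7: step = 7, n_items = 2
After iteration 8: step = 8, n_items = 2
Loop ends.

Final answer: 2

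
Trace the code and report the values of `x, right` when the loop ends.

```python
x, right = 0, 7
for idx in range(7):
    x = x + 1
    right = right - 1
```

Let's trace through this code step by step.

Initialize: x = 0
Initialize: right = 7
Entering loop: for idx in range(7):
After iteration 1: idx = 0, x = 1, right = 6
After iteration 2: idx = 1, x = 2, right = 5
After iteration 3: idx = 2, x = 3, right = 4
After iteration 4: idx = 3, x = 4, right = 3
After iteration 5: idx = 4, x = 5, right = 2
After iteration 6: idx = 5, x = 6, right = 1
After iteration 7: idx = 6, x = 7, right = 0
Loop ends.

Final answer: 7, 0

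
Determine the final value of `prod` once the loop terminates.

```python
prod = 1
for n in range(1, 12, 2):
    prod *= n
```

Let's trace through this code step by step.

Initialize: prod = 1
Entering loop: for n in range(1, 12, 2):
After iteration 1: n = 1, prod = 1
After iteration 2: n = 3, prod = 3
After iteration 3: n = 5, prod = 15
After iteration 4: n = 7, prod = 105
After iteration 5: n = 9, prod = 945
After iteration 6: n = 11, prod = 10395
Loop ends.

Final answer: 10395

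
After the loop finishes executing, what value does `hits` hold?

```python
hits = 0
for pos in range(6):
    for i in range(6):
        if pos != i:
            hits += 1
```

Let's trace through this code step by step.

Initialize: hits = 0
Entering loop: for pos in range(6):
After iteration 1: pos = 0, hits = 5
After iteration 2: pos = 1, hits = 10
After iteration 3: pos = 2, hits = 15
After iteration 4: pos = 3, hits = 20
After iteration 5: pos = 4, hits = 25
After iteration 6: pos = 5, hits = 30
Loop ends.

Final answer: 30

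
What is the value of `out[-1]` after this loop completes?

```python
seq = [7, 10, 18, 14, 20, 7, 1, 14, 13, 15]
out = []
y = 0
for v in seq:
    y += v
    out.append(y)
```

Let's trace through this code step by step.

Initialize: seq = [7, 10, 18, 14, 20, 7, 1, 14, 13, 15]
Initialize: out = []
Initialize: y = 0
Entering loop: for v in seq:
After iteration 1: v = 7, out = [7], y = 7
After iteration 2: v = 10, out = [7, 17], y = 17
After iteration 3: v = 18, out = [7, 17, 35], y = 35
After iteration 4: v = 14, out = [7, 17, 35, 49], y = 49
After iteration 5: v = 20, out = [7, 17, 35, 49, 69], y = 69
After iteration 6: v = 7, out = [7, 17, 35, 49, 69, 76], y = 76
After iteration 7: v = 1, out = [7, 17, 35, 49, 69, 76, 77], y = 77
After iteration 8: v = 14, out = [7, 17, 35, 49, 69, 76, 77, 91], y = 91
After iteration 9: v = 13, out = [7, 17, 35, 49, 69, 76, 77, 91, 104], y = 104
After iteration 10: v = 15, out = [7, 17, 35, 49, 69, 76, 77, 91, 104, 119], y = 119
Loop ends.
out[-1] = 119

Final answer: 119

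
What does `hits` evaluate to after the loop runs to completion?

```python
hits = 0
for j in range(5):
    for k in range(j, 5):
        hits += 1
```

Let's trace through this code step by step.

Initialize: hits = 0
Entering loop: for j in range(5):
After iteration 1: j = 0, hits = 5
After iteration 2: j = 1, hits = 9
After iteration 3: j = 2, hits = 12
After iteration 4: j = 3, hits = 14
After iteration 5: j = 4, hits = 15
Loop ends.

Final answer: 15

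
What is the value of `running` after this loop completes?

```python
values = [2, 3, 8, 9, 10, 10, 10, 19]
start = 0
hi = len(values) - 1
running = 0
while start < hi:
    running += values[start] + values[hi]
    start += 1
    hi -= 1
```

Let's trace through this code step by step.

Initialize: values = [2, 3, 8, 9, 10, 10, 10, 19]
Initialize: start = 0
Initialize: hi = 7
Initialize: running = 0
Entering loop: while start < hi:
After iteration 1: start = 1, hi = 6, running = 21
After iteration 2: start = 2, hi = 5, running = 34
After iteration 3: start = 3, hi = 4, running = 52
After iteration 4: start = 4, hi = 3, running = 71
Loop ends.

Final answer: 71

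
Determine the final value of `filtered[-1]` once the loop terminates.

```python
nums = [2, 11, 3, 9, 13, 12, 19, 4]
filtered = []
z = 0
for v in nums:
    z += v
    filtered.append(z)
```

Let's trace through this code step by step.

Initialize: nums = [2, 11, 3, 9, 13, 12, 19, 4]
Initialize: filtered = []
Initialize: z = 0
Entering loop: for v in nums:
After iteration 1: v = 2, filtered = [2], z = 2
After iteration 2: v = 11, filtered = [2, 13], z = 13
After iteration 3: v = 3, filtered = [2, 13, 16], z = 16
After iteration 4: v = 9, filtered = [2, 13, 16, 25], z = 25
After iteration 5: v = 13, filtered = [2, 13, 16, 25, 38], z = 38
After iteration 6: v = 12, filtered = [2, 13, 16, 25, 38, 50], z = 50
After iteration 7: v = 19, filtered = [2, 13, 16, 25, 38, 50, 69], z = 69
After iteration 8: v = 4, filtered = [2, 13, 16, 25, 38, 50, 69, 73], z = 73
Loop ends.
filtered[-1] = 73

Final answer: 73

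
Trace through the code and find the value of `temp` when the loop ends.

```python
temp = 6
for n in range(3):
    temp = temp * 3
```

Let's trace through this code step by step.

Initialize: temp = 6
Entering loop: for n in range(3):
After iteration 1: n = 0, temp = 18
After iteration 2: n = 1, temp = 54
After iteration 3: n = 2, temp = 162
Loop ends.

Final answer: 162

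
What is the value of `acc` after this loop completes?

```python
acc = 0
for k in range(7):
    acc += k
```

Let's trace through this code step by step.

Initialize: acc = 0
Entering loop: for k in range(7):
After iteration 1: k = 0, acc = 0
After iteration 2: k = 1, acc = 1
After iteration 3: k = 2, acc = 3
After iteration 4: k = 3, acc = 6
After iteration 5: k = 4, acc = 10
After iteration 6: k = 5, acc = 15
After iteration 7: k = 6, acc = 21
Loop ends.

Final answer: 21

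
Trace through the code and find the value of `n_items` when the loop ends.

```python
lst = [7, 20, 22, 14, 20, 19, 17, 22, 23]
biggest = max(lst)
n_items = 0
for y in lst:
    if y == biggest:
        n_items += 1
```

Let's trace through this code step by step.

Initialize: lst = [7, 20, 22, 14, 20, 19, 17, 22, 23]
Initialize: biggest = 23
Initialize: n_items = 0
Entering loop: for y in lst:
After iteration 1: y = 7, n_items = 0
After iteration 2: y = 20, n_items = 0
After iteration 3: y = 22, n_items = 0
After iteration 4: y = 14, n_items = 0
After iteration 5: y = 20, n_items = 0
After iteration 6: y = 19, n_items = 0
After iteration 7: y = 17, n_items = 0
After iteration 8: y = 22, n_items = 0
After iteration 9: y = 23, n_items = 1
Loop ends.

Final answer: 1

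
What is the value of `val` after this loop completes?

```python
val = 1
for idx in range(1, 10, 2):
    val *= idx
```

Let's trace through this code step by step.

Initialize: val = 1
Entering loop: for idx in range(1, 10, 2):
After iteration 1: idx = 1, val = 1
After iteration 2: idx = 3, val = 3
After iteration 3: idx = 5, val = 15
After iteration 4: idx = 7, val = 105
After iteration 5: idx = 9, val = 945
Loop ends.

Final answer: 945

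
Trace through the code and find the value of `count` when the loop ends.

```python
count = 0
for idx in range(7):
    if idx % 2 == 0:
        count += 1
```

Let's trace through this code step by step.

Initialize: count = 0
Entering loop: for idx in range(7):
After iteration 1: idx = 0, count = 1
After iteration 2: idx = 1, count = 1
After iteration 3: idx = 2, count = 2
After iteration 4: idx = 3, count = 2
After iteration 5: idx = 4, count = 3
After iteration 6: idx = 5, count = 3
After iteration 7: idx = 6, count = 4
Loop ends.

Final answer: 4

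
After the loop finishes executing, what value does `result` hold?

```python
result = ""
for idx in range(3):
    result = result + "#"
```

Let's trace through this code step by step.

Initialize: result = ''
Entering loop: for idx in range(3):
After iteration 1: idx = 0, result = '#'
After iteration 2: idx = 1, result = '##'
After iteration 3: idx = 2, result = '###'
Loop ends.

Final answer: '###'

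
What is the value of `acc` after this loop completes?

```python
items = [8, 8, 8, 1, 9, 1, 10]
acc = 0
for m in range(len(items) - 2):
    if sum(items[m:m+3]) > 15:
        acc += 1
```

Let's trace through this code step by step.

Initialize: items = [8, 8, 8, 1, 9, 1, 10]
Initialize: acc = 0
Entering loop: for m in range(len(items) - 2):
After iteration 1: m = 0, acc = 1
After iteration 2: m = 1, acc = 2
After iteration 3: m = 2, acc = 3
After iteration 4: m = 3, acc = 3
After iteration 5: m = 4, acc = 4
Loop ends.

Final answer: 4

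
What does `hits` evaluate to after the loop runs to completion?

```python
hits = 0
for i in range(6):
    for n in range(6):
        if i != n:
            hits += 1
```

Let's trace through this code step by step.

Initialize: hits = 0
Entering loop: for i in range(6):
After iteration 1: i = 0, hits = 5
After iteration 2: i = 1, hits = 10
After iteration 3: i = 2, hits = 15
After iteration 4: i = 3, hits = 20
After iteration 5: i = 4, hits = 25
After iteration 6: i = 5, hits = 30
Loop ends.

Final answer: 30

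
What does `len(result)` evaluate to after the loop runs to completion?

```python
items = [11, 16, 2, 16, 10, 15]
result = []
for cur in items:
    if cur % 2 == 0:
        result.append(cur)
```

Let's trace through this code step by step.

Initialize: items = [11, 16, 2, 16, 10, 15]
Initialize: result = []
Entering loop: for cur in items:
After iteration 1: cur = 11, result = []
After iteration 2: cur = 16, result = [16]
After iteration 3: cur = 2, result = [16, 2]
After iteration 4: cur = 16, result = [16, 2, 16]
After iteration 5: cur = 10, result = [16, 2, 16, 10]
After iteration 6: cur = 15, result = [16, 2, 16, 10]
Loop ends.
len(result) = 4

Final answer: 4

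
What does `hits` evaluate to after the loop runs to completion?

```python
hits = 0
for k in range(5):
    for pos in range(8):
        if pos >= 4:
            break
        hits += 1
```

Let's trace through this code step by step.

Initialize: hits = 0
Entering loop: for k in range(5):
After iteration 1: k = 0, hits = 4
After iteration 2: k = 1, hits = 8
After iteration 3: k = 2, hits = 12
After iteration 4: k = 3, hits = 16
After iteration 5: k = 4, hits = 20
Loop ends.

Final answer: 20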